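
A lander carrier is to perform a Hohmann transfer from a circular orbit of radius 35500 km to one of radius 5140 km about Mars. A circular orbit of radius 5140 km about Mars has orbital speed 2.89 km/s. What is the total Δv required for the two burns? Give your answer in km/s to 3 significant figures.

From the circular-orbit relation v² = μ/r at r = 5140 km: μ = v²r = (2.89)² × 5140 = 42929.8 km³/s².
The Hohmann ellipse has a_t = (r₁ + r₂)/2 = 20320 km.
At r₁ the circular-orbit speed is v₁ = √(μ/r₁) = 1.09968 km/s.
On the transfer ellipse at r₁, vis-viva gives v_a = √[μ(2/r₁ − 1/a_t)] = 0.553076 km/s.
First burn Δv₁ = |v_a − v₁| = 0.54660 km/s.
Circular speed at r₂: v₂ = √(μ/r₂) = 2.89000 km/s.
Transfer-orbit speed at r₂: v_p = √[μ(2/r₂ − 1/a_t)] = 3.81988 km/s.
Second burn Δv₂ = |v₂ − v_p| = 0.92988 km/s.
Total Δv = Δv₁ + Δv₂ = 1.476 km/s.

Δv = 1.48 km/s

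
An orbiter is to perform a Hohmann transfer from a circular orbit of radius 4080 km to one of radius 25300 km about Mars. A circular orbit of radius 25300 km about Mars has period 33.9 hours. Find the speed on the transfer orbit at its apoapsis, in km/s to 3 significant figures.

From Kepler's third law T² = 4π²r³/μ at r = 25300 km, T = 33.9 hours = 33.9 × 3600 s = 1.2204×10^5 s: μ = 4π²r³/T² = 42925.7 km³/s².
The Hohmann ellipse has a_t = (r₁ + r₂)/2 = 14690 km.
At apoapsis, r = 25300 km.
Vis-viva: v = √[μ(2/r − 1/a_t)] = √[42925.7 × (2/25300 − 1/14690)] = 0.6865 km/s.

v = 0.686 km/s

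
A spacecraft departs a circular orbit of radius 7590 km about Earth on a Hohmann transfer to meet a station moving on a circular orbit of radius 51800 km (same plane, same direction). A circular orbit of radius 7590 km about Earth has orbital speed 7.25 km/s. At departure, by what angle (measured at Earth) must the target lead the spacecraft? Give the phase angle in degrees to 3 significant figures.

φ = 102°

From the circular-orbit relation v² = μ/r at r = 7590 km: μ = v²r = (7.25)² × 7590 = 3.98949×10^5 km³/s².
The Hohmann ellipse has a_t = (r₁ + r₂)/2 = 29695 km.
Transfer time t = π√(a_t³/μ) = 25450 s.
The target's mean motion on its circular orbit is ω₂ = √(μ/r₂³) = 5.358×10^-5 rad/s.
Angle swept by the target during transfer: ω₂·t = 1.3636 rad = 78.13°.
Arrival is 180° from departure on the ellipse, so φ = 180° − 78.13° = 102°.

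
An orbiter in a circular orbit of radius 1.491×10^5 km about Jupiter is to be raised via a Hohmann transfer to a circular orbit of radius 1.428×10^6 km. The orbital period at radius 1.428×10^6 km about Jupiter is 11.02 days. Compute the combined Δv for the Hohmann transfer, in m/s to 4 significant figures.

From Kepler's third law T² = 4π²r³/μ at r = 1.428×10^6 km, T = 11.02 days = 11.02 × 86400 s = 9.52128×10^5 s: μ = 4π²r³/T² = 1.26810×10^8 km³/s².
The Hohmann ellipse has a_t = (r₁ + r₂)/2 = 7.8855×10^5 km.
Circular speed at r₁: v₁ = √(μ/r₁) = √(1.26810×10^8/1.491×10^5) = 29.163 km/s.
Transfer-orbit speed at r₁ (v² = μ(2/r − 1/a)): v_p = √[μ(2/r₁ − 1/a_t)] = 39.245 km/s.
First burn Δv₁ = |v_p − v₁| = 10.08 km/s.
Circular speed at r₂: v₂ = √(μ/r₂) = 9.424 km/s.
Transfer-orbit speed at r₂: v_a = √[μ(2/r₂ − 1/a_t)] = 4.098 km/s.
Second burn Δv₂ = |v₂ − v_a| = 5.326 km/s.
Total Δv = Δv₁ + Δv₂ = 15.41 km/s.

Δv = 15410 m/s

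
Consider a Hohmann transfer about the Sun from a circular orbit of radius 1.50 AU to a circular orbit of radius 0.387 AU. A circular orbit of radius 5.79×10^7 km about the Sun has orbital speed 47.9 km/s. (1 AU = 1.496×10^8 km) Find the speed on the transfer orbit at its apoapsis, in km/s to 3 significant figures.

v = 15.6 km/s

From the circular-orbit relation v² = μ/r at r = 5.79×10^7 km: μ = v²r = (47.9)² × 5.79×10^7 = 1.32846×10^11 km³/s².
In km: r₁ = 1.50 × 1.496×10^8 = 2.244×10^8 km; r₂ = 0.387 × 1.496×10^8 = 5.78952×10^7 km.
Semi-major axis of the transfer orbit: a_t = (2.244×10^8 + 5.78952×10^7)/2 = 1.411476×10^8 km.
The apoapsis of the transfer ellipse is at r = 2.244×10^8 km.
Vis-viva: v = √[μ(2/r − 1/a_t)] = √[1.32846×10^11 × (2/2.244×10^8 − 1/1.411476×10^8)] = 15.58 km/s.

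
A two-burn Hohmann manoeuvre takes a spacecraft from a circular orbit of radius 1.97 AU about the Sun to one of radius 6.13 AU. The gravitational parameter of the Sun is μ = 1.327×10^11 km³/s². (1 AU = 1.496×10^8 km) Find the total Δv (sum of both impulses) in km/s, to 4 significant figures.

In km: r₁ = 1.97 × 1.496×10^8 = 2.94712×10^8 km; r₂ = 6.13 × 1.496×10^8 = 9.17048×10^8 km.
Transfer-ellipse semi-major axis a_t = (r₁ + r₂)/2 = (2.94712×10^8 + 9.17048×10^8)/2 = 6.0588×10^8 km.
Circular speed at r₁: v₁ = √(μ/r₁) = √(1.327×10^11/2.94712×10^8) = 21.220 km/s.
On the transfer ellipse at r₁, v² = μ(2/r − 1/a) gives v_p = √[μ(2/r₁ − 1/a_t)] = 26.106 km/s.
First burn Δv₁ = |v_p − v₁| = 4.886 km/s.
Circular speed at r₂: v₂ = √(μ/r₂) = 12.03 km/s.
Transfer-orbit speed at r₂: v_a = √[μ(2/r₂ − 1/a_t)] = 8.390 km/s.
Second burn Δv₂ = |v₂ − v_a| = 3.640 km/s.
Δv = Δv₁ + Δv₂ = 4.886 + 3.640 = 8.526 km/s.

Δv = 8.526 km/s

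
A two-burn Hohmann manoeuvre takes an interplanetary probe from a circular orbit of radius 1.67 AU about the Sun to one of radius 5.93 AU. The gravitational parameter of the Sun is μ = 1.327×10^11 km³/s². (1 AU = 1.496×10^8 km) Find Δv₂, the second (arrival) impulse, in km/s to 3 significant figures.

Δv₂ = 4.12 km/s

In km: r₁ = 1.67 × 1.496×10^8 = 2.49832×10^8 km; r₂ = 5.93 × 1.496×10^8 = 8.87128×10^8 km.
Semi-major axis of the transfer orbit: a_t = (2.49832×10^8 + 8.87128×10^8)/2 = 5.6848×10^8 km.
On the circular orbit at r = 8.87128×10^8 km, v_c = √(μ/r) = 12.23045 km/s.
Vis-viva on the transfer ellipse at r = 8.87128×10^8 km gives v_t = √[μ(2/r − 1/a_t)] = 8.107907 km/s.
Δv₂ = |v_t − v_c| = |8.107907 − 12.23045| = 4.123 km/s.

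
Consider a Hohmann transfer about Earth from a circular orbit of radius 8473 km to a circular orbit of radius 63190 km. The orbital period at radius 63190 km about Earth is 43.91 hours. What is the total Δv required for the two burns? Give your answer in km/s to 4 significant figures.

From Kepler's third law T² = 4π²r³/μ at r = 63190 km, T = 43.91 hours = 43.91 × 3600 s = 1.58076×10^5 s: μ = 4π²r³/T² = 3.98633×10^5 km³/s².
Semi-major axis of the transfer orbit: a_t = (8473 + 63190)/2 = 35831.5 km.
At r₁ the circular-orbit speed is v₁ = √(μ/r₁) = 6.859 km/s.
On the transfer ellipse at r₁, vis-viva gives v_p = √[μ(2/r₁ − 1/a_t)] = 9.109 km/s.
First burn Δv₁ = |v_p − v₁| = 2.250 km/s.
At r₂, v₂ = √(μ/r₂) = 2.5117 km/s.
Transfer-orbit speed at r₂: v_a = √[μ(2/r₂ − 1/a_t)] = 1.2214 km/s.
Second burn Δv₂ = |v₂ − v_a| = 1.290 km/s.
Δv = Δv₁ + Δv₂ = 2.250 + 1.290 = 3.540 km/s.

Δv = 3.540 km/s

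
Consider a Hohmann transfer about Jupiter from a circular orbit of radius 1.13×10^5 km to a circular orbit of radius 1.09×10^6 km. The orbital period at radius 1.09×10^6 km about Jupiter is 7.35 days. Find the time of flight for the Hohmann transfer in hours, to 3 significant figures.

From Kepler's third law T² = 4π²r³/μ at r = 1.09×10^6 km, T = 7.35 days = 7.35 × 86400 s = 6.3504×10^5 s: μ = 4π²r³/T² = 1.26776×10^8 km³/s².
The Hohmann ellipse has a_t = (r₁ + r₂)/2 = 6.015×10^5 km.
Transfer time t = π√(a_t³/μ) = π√((6.015×10^5)³ / 1.26776×10^8) = 1.302×10^5 s.
Converting: 1.302×10^5 s ÷ 3600 s/hour = 36.2 hours.

t = 36.2 hours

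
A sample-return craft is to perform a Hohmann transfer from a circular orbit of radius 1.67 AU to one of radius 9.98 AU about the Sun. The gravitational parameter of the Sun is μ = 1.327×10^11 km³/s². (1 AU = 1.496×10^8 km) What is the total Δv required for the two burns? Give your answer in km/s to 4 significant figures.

Δv = 11.50 km/s

In km: r₁ = 1.67 × 1.496×10^8 = 2.49832×10^8 km; r₂ = 9.98 × 1.496×10^8 = 1.493008×10^9 km.
The Hohmann ellipse has a_t = (r₁ + r₂)/2 = 8.7142×10^8 km.
Circular speed at r₁: v₁ = √(μ/r₁) = √(1.327×10^11/2.49832×10^8) = 23.05 km/s.
On the transfer ellipse at r₁, v² = μ(2/r − 1/a) gives v_p = √[μ(2/r₁ − 1/a_t)] = 30.17 km/s.
First burn Δv₁ = |v_p − v₁| = 7.120 km/s.
Circular speed at r₂: v₂ = √(μ/r₂) = 9.428 km/s.
Transfer-orbit speed at r₂: v_a = √[μ(2/r₂ − 1/a_t)] = 5.048 km/s.
Second burn Δv₂ = |v₂ − v_a| = 4.380 km/s.
Total Δv = Δv₁ + Δv₂ = 11.50 km/s.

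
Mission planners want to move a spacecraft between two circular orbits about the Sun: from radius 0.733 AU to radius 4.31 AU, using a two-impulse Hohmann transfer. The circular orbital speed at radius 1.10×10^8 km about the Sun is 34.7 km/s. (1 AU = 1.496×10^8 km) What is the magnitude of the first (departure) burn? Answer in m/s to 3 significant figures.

From the circular-orbit relation v² = μ/r at r = 1.10×10^8 km: μ = v²r = (34.7)² × 1.10×10^8 = 1.32450×10^11 km³/s².
In km: r₁ = 0.733 × 1.496×10^8 = 1.096568×10^8 km; r₂ = 4.31 × 1.496×10^8 = 6.44776×10^8 km.
The Hohmann ellipse has a_t = (r₁ + r₂)/2 = 3.772164×10^8 km.
Circular speed at r = 1.096568×10^8 km: v_c = √(μ/r) = 34.754 km/s.
Transfer-orbit speed at the same r (vis-viva, a = a_t): v_t = √[μ(2/r − 1/a_t)] = 45.438 km/s.
Δv₁ = |v_t − v_c| = |45.438 − 34.754| = 10.68 km/s.

Δv₁ = 10700 m/s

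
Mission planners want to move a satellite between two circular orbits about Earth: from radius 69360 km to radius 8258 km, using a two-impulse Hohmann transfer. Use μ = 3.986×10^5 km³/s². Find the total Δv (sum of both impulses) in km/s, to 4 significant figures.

Δv = 3.632 km/s

The Hohmann ellipse has a_t = (r₁ + r₂)/2 = 38809 km.
At r₁ the circular-orbit speed is v₁ = √(μ/r₁) = 2.39725 km/s.
On the transfer ellipse at r₁, vis-viva equation gives v_a = √[μ(2/r₁ − 1/a_t)] = 1.10582 km/s.
First burn Δv₁ = |v_a − v₁| = 1.2914 km/s.
At r₂, v₂ = √(μ/r₂) = 6.9475 km/s.
Transfer-orbit speed at r₂: v_p = √[μ(2/r₂ − 1/a_t)] = 9.2879 km/s.
Second burn Δv₂ = |v₂ − v_p| = 2.3404 km/s.
Δv = Δv₁ + Δv₂ = 1.2914 + 2.3404 = 3.632 km/s.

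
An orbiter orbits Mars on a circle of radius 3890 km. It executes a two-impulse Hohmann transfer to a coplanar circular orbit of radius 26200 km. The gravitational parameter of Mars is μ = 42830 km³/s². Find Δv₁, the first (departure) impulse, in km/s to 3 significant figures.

Δv₁ = 1.06 km/s

Semi-major axis of the transfer orbit: a_t = (3890 + 26200)/2 = 15045 km.
On the circular orbit at r = 3890 km, v_c = √(μ/r) = 3.318 km/s.
Transfer-orbit speed at the same r (vis-viva, a = a_t): v_t = √[μ(2/r − 1/a_t)] = 4.379 km/s.
Δv₁ = |v_t − v_c| = |4.379 − 3.318| = 1.061 km/s.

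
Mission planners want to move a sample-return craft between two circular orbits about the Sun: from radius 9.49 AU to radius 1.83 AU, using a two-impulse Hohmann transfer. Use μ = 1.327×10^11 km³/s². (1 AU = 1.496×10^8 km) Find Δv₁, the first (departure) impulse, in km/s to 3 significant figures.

Δv₁ = 4.17 km/s

In km: r₁ = 9.49 × 1.496×10^8 = 1.419704×10^9 km; r₂ = 1.83 × 1.496×10^8 = 2.73768×10^8 km.
Transfer-ellipse semi-major axis a_t = (r₁ + r₂)/2 = (1.419704×10^9 + 2.73768×10^8)/2 = 8.46736×10^8 km.
Circular speed at r = 1.419704×10^9 km: v_c = √(μ/r) = 9.668 km/s.
Vis-viva on the transfer ellipse at r = 1.419704×10^9 km gives v_t = √[μ(2/r − 1/a_t)] = 5.497 km/s.
Δv₁ = |v_t − v_c| = |5.497 − 9.668| = 4.171 km/s.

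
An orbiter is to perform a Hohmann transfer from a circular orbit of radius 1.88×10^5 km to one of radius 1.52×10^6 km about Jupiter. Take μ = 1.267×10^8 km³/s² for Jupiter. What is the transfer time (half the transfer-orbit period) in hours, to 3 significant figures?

Transfer-ellipse semi-major axis a_t = (r₁ + r₂)/2 = (1.880×10^5 + 1.520×10^6)/2 = 8.540×10^5 km.
Half the transfer-orbit period gives t = π√(a_t³/μ) = 2.203×10^5 s.
Converting: 2.203×10^5 s ÷ 3600 s/hour = 61.2 hours.

t = 61.2 hours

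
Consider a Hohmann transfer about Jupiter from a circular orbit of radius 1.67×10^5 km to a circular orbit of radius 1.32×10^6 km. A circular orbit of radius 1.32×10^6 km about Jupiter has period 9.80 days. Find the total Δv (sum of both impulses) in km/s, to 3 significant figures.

Δv = 14.3 km/s

From Kepler's third law T² = 4π²r³/μ at r = 1.32×10^6 km, T = 9.80 days = 9.80 × 86400 s = 8.4672×10^5 s: μ = 4π²r³/T² = 1.26649×10^8 km³/s².
Semi-major axis of the transfer orbit: a_t = (1.670×10^5 + 1.320×10^6)/2 = 7.435×10^5 km.
Circular speed at r₁: v₁ = √(μ/r₁) = √(1.26649×10^8/1.670×10^5) = 27.539 km/s.
On the transfer ellipse at r₁, v² = μ(2/r − 1/a) gives v_p = √[μ(2/r₁ − 1/a_t)] = 36.694 km/s.
First burn Δv₁ = |v_p − v₁| = 9.155 km/s.
Circular speed at r₂: v₂ = √(μ/r₂) = 9.795 km/s.
Transfer-orbit speed at r₂: v_a = √[μ(2/r₂ − 1/a_t)] = 4.642 km/s.
Second burn Δv₂ = |v₂ − v_a| = 5.153 km/s.
Δv = Δv₁ + Δv₂ = 9.155 + 5.153 = 14.31 km/s.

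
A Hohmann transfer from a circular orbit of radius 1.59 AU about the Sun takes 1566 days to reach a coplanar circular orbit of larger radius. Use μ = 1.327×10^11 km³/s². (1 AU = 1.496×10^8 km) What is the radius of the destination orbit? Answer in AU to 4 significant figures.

In km: r₁ = 1.59 × 1.496×10^8 = 2.37864×10^8 km.
Transfer time t = 1566 days = 1.353024×10^8 s, and t = π√(a_t³/μ).
So a_t = (μ t²/π²)^(1/3) = (1.327×10^11 × (1.353024×10^8)² / π²)^(1/3) = 6.2670×10^8 km.
Since a_t = (r₁ + r₂)/2, r₂ = 2a_t − r₁ = 2×6.2670×10^8 − 2.37864×10^8 = 1.015536×10^9 km.
In AU: r₂ = 1.015536×10^9 / 1.496×10^8 = 6.788 AU.

r₂ = 6.788 AU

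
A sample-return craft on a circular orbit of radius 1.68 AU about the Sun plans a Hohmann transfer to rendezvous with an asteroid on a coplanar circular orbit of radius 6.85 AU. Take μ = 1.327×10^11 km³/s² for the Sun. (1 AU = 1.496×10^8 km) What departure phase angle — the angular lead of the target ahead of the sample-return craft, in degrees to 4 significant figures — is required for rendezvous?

φ = 91.57°

In km: r₁ = 1.68 × 1.496×10^8 = 2.51328×10^8 km; r₂ = 6.85 × 1.496×10^8 = 1.02476×10^9 km.
Semi-major axis of the transfer orbit: a_t = (2.51328×10^8 + 1.02476×10^9)/2 = 6.38044×10^8 km.
Transfer time t = π√(a_t³/μ) = 1.38992×10^8 s.
Target angular speed ω₂ = √(μ/r₂³) = 1.11046×10^-8 rad/s.
Angle swept by the target during transfer: ω₂·t = 1.54345 rad = 88.43°.
Arrival is 180° from departure on the ellipse, so φ = 180° − 88.43° = 91.57°.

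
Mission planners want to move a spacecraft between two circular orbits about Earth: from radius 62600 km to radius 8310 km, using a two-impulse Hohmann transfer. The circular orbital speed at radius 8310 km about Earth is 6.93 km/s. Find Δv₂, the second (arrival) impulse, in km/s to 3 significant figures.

From the circular-orbit relation v² = μ/r at r = 8310 km: μ = v²r = (6.93)² × 8310 = 3.99087×10^5 km³/s².
The Hohmann ellipse has a_t = (r₁ + r₂)/2 = 35455 km.
On the circular orbit at r = 8310 km, v_c = √(μ/r) = 6.930 km/s.
Vis-viva on the transfer ellipse at r = 8310 km gives v_t = √[μ(2/r − 1/a_t)] = 9.208 km/s.
Δv₂ = |v_t − v_c| = |9.208 − 6.930| = 2.278 km/s.

Δv₂ = 2.28 km/s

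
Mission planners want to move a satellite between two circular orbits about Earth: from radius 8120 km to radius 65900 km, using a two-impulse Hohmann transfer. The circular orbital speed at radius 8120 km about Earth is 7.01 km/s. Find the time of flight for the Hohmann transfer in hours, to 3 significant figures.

t = 9.84 hours

From the circular-orbit relation v² = μ/r at r = 8120 km: μ = v²r = (7.01)² × 8120 = 3.99018×10^5 km³/s².
Semi-major axis of the transfer orbit: a_t = (8120 + 65900)/2 = 37010 km.
By Kepler's third law the transfer-orbit period is T = 2π√(a_t³/μ), so t = T/2 = 35410 s.
Converting: 35410 s ÷ 3600 s/hour = 9.84 hours.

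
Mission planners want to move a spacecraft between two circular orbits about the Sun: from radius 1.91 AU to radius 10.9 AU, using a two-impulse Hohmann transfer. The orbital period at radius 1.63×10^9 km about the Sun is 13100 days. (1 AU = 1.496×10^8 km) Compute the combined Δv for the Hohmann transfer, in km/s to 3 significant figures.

From Kepler's third law T² = 4π²r³/μ at r = 1.63×10^9 km, T = 13100 days = 13100 × 86400 s = 1.13184×10^9 s: μ = 4π²r³/T² = 1.33460×10^11 km³/s².
In km: r₁ = 1.91 × 1.496×10^8 = 2.85736×10^8 km; r₂ = 10.9 × 1.496×10^8 = 1.63064×10^9 km.
Transfer-ellipse semi-major axis a_t = (r₁ + r₂)/2 = (2.85736×10^8 + 1.63064×10^9)/2 = 9.58188×10^8 km.
At r₁ the circular-orbit speed is v₁ = √(μ/r₁) = 21.612 km/s.
Transfer-orbit speed at r₁ (vis-viva equation): v_p = √[μ(2/r₁ − 1/a_t)] = 28.193 km/s.
First burn Δv₁ = |v_p − v₁| = 6.581 km/s.
Circular speed at r₂: v₂ = √(μ/r₂) = 9.047 km/s.
Transfer-orbit speed at r₂: v_a = √[μ(2/r₂ − 1/a_t)] = 4.940 km/s.
Second burn Δv₂ = |v₂ − v_a| = 4.107 km/s.
Total Δv = Δv₁ + Δv₂ = 10.69 km/s.

Δv = 10.7 km/s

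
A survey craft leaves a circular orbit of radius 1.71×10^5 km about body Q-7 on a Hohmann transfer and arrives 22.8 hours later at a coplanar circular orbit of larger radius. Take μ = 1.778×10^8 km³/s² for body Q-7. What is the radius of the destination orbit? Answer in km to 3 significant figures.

Transfer time t = 22.8 hours = 82080 s, and t = π√(a_t³/μ).
So a_t = (μ t²/π²)^(1/3) = (1.778×10^8 × (82080)² / π²)^(1/3) = 4.9511×10^5 km.
Since a_t = (r₁ + r₂)/2, r₂ = 2a_t − r₁ = 2×4.9511×10^5 − 1.710×10^5 = 8.1922×10^5 km.

r₂ = 8.19×10^5 km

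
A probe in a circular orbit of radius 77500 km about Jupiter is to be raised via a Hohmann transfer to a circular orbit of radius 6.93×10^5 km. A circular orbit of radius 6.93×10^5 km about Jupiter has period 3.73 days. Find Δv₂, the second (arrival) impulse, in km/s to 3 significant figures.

From Kepler's third law T² = 4π²r³/μ at r = 6.93×10^5 km, T = 3.73 days = 3.73 × 86400 s = 3.22272×10^5 s: μ = 4π²r³/T² = 1.26507×10^8 km³/s².
Transfer-ellipse semi-major axis a_t = (r₁ + r₂)/2 = (77500 + 6.930×10^5)/2 = 3.8525×10^5 km.
Circular speed at r = 6.930×10^5 km: v_c = √(μ/r) = 13.511 km/s.
Transfer-orbit speed at the same r (vis-viva, a = a_t): v_t = √[μ(2/r − 1/a_t)] = 6.0600 km/s.
Δv₂ = |v_t − v_c| = |6.0600 − 13.511| = 7.451 km/s.

Δv₂ = 7.45 km/s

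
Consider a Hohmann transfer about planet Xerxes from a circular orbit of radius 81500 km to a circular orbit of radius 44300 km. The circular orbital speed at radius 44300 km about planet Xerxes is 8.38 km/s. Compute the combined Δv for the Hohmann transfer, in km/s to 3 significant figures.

Δv = 2.15 km/s

From the circular-orbit relation v² = μ/r at r = 44300 km: μ = v²r = (8.38)² × 44300 = 3.11094×10^6 km³/s².
Semi-major axis of the transfer orbit: a_t = (81500 + 44300)/2 = 62900 km.
Circular speed at r₁: v₁ = √(μ/r₁) = √(3.11094×10^6/81500) = 6.17827 km/s.
Transfer-orbit speed at r₁ (v² = μ(2/r − 1/a)): v_a = √[μ(2/r₁ − 1/a_t)] = 5.18494 km/s.
First burn Δv₁ = |v_a − v₁| = 0.9933 km/s.
Circular speed at r₂: v₂ = √(μ/r₂) = 8.380 km/s.
Transfer-orbit speed at r₂: v_p = √[μ(2/r₂ − 1/a_t)] = 9.539 km/s.
Second burn Δv₂ = |v₂ − v_p| = 1.159 km/s.
Total Δv = Δv₁ + Δv₂ = 2.152 km/s.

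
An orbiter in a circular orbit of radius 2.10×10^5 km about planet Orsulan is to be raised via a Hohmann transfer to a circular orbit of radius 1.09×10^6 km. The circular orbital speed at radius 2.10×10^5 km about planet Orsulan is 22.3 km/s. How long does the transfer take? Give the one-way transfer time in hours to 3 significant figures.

t = 44.8 hours

From the circular-orbit relation v² = μ/r at r = 2.10×10^5 km: μ = v²r = (22.3)² × 2.10×10^5 = 1.04431×10^8 km³/s².
Transfer-ellipse semi-major axis a_t = (r₁ + r₂)/2 = (2.100×10^5 + 1.090×10^6)/2 = 6.500×10^5 km.
Transfer time t = π√(a_t³/μ) = π√((6.500×10^5)³ / 1.04431×10^8) = 1.61104×10^5 s.
Converting: 1.61104×10^5 s ÷ 3600 s/hour = 44.8 hours.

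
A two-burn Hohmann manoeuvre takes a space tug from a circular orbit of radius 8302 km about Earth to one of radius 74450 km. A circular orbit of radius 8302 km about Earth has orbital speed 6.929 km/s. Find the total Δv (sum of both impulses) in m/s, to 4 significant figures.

From the circular-orbit relation v² = μ/r at r = 8302 km: μ = v²r = (6.929)² × 8302 = 3.98588×10^5 km³/s².
The Hohmann ellipse has a_t = (r₁ + r₂)/2 = 41376 km.
Circular speed at r₁: v₁ = √(μ/r₁) = √(3.98588×10^5/8302) = 6.929 km/s.
On the transfer ellipse at r₁, v² = μ(2/r − 1/a) gives v_p = √[μ(2/r₁ − 1/a_t)] = 9.295 km/s.
First burn Δv₁ = |v_p − v₁| = 2.366 km/s.
Circular speed at r₂: v₂ = √(μ/r₂) = 2.3138 km/s.
Transfer-orbit speed at r₂: v_a = √[μ(2/r₂ − 1/a_t)] = 1.0364 km/s.
Second burn Δv₂ = |v₂ − v_a| = 1.277 km/s.
Δv = Δv₁ + Δv₂ = 2.366 + 1.277 = 3.643 km/s.

Δv = 3643 m/s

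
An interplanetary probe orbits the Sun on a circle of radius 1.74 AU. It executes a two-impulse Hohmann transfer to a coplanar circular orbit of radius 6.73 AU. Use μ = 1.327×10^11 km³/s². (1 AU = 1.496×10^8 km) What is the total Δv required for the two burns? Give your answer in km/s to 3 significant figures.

In km: r₁ = 1.74 × 1.496×10^8 = 2.60304×10^8 km; r₂ = 6.73 × 1.496×10^8 = 1.006808×10^9 km.
Semi-major axis of the transfer orbit: a_t = (2.60304×10^8 + 1.006808×10^9)/2 = 6.33556×10^8 km.
Circular speed at r₁: v₁ = √(μ/r₁) = √(1.327×10^11/2.60304×10^8) = 22.5785 km/s.
Transfer-orbit speed at r₁ (vis-viva equation): v_p = √[μ(2/r₁ − 1/a_t)] = 28.4627 km/s.
First burn Δv₁ = |v_p − v₁| = 5.884 km/s.
Circular speed at r₂: v₂ = √(μ/r₂) = 11.481 km/s.
Transfer-orbit speed at r₂: v_a = √[μ(2/r₂ − 1/a_t)] = 7.3589 km/s.
Second burn Δv₂ = |v₂ − v_a| = 4.122 km/s.
Total Δv = Δv₁ + Δv₂ = 10.01 km/s.

Δv = 10.0 km/s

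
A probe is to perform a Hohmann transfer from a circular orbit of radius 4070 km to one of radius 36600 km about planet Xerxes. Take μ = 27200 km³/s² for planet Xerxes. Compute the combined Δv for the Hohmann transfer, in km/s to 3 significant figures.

Semi-major axis of the transfer orbit: a_t = (4070 + 36600)/2 = 20335 km.
Circular speed at r₁: v₁ = √(μ/r₁) = √(27200/4070) = 2.58516 km/s.
Transfer-orbit speed at r₁ (vis-viva): v_p = √[μ(2/r₁ − 1/a_t)] = 3.46821 km/s.
First burn Δv₁ = |v_p − v₁| = 0.88305 km/s.
At r₂, v₂ = √(μ/r₂) = 0.8621 km/s.
Transfer-orbit speed at r₂: v_a = √[μ(2/r₂ − 1/a_t)] = 0.3857 km/s.
Second burn Δv₂ = |v₂ − v_a| = 0.47640 km/s.
Total Δv = Δv₁ + Δv₂ = 1.359 km/s.

Δv = 1.36 km/s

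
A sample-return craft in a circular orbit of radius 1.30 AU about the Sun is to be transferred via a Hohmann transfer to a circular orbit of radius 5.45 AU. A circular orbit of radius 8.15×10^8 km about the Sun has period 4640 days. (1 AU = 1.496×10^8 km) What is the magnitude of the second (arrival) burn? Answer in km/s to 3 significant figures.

Δv₂ = 4.84 km/s

From Kepler's third law T² = 4π²r³/μ at r = 8.15×10^8 km, T = 4640 days = 4640 × 86400 s = 4.00896×10^8 s: μ = 4π²r³/T² = 1.32975×10^11 km³/s².
In km: r₁ = 1.30 × 1.496×10^8 = 1.9448×10^8 km; r₂ = 5.45 × 1.496×10^8 = 8.1532×10^8 km.
Semi-major axis of the transfer orbit: a_t = (1.9448×10^8 + 8.1532×10^8)/2 = 5.049×10^8 km.
Circular speed at r = 8.1532×10^8 km: v_c = √(μ/r) = 12.771 km/s.
Transfer-orbit speed at the same r (vis-viva, a = a_t): v_t = √[μ(2/r − 1/a_t)] = 7.9260 km/s.
Δv₂ = |v_t − v_c| = |7.9260 − 12.771| = 4.845 km/s.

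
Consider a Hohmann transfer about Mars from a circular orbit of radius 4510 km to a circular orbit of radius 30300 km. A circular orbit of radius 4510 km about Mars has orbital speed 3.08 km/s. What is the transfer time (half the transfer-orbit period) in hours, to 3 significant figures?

From the circular-orbit relation v² = μ/r at r = 4510 km: μ = v²r = (3.08)² × 4510 = 42783.7 km³/s².
Transfer-ellipse semi-major axis a_t = (r₁ + r₂)/2 = (4510 + 30300)/2 = 17405 km.
Transfer time t = π√(a_t³/μ) = π√((17405)³ / 42783.7) = 34880 s.
Converting: 34880 s ÷ 3600 s/hour = 9.69 hours.

t = 9.69 hours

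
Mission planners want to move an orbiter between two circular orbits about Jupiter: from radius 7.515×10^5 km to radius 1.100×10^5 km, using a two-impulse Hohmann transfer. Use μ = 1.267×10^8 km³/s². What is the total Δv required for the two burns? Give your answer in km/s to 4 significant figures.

Transfer-ellipse semi-major axis a_t = (r₁ + r₂)/2 = (7.515×10^5 + 1.100×10^5)/2 = 4.3075×10^5 km.
Circular speed at r₁: v₁ = √(μ/r₁) = √(1.267×10^8/7.515×10^5) = 12.9845 km/s.
On the transfer ellipse at r₁, vis-viva equation gives v_a = √[μ(2/r₁ − 1/a_t)] = 6.56157 km/s.
First burn Δv₁ = |v_a − v₁| = 6.423 km/s.
Circular speed at r₂: v₂ = √(μ/r₂) = 33.94 km/s.
Transfer-orbit speed at r₂: v_p = √[μ(2/r₂ − 1/a_t)] = 44.83 km/s.
Second burn Δv₂ = |v₂ − v_p| = 10.89 km/s.
Total Δv = Δv₁ + Δv₂ = 17.31 km/s.

Δv = 17.31 km/s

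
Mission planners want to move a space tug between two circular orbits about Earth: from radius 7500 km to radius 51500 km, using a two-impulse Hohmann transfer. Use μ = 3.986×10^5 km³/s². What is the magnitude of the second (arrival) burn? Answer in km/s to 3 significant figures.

Δv₂ = 1.38 km/s

Semi-major axis of the transfer orbit: a_t = (7500 + 51500)/2 = 29500 km.
On the circular orbit at r = 51500 km, v_c = √(μ/r) = 2.782 km/s.
Transfer-orbit speed at the same r (vis-viva, a = a_t): v_t = √[μ(2/r − 1/a_t)] = 1.403 km/s.
Δv₂ = |v_t − v_c| = |1.403 − 2.782| = 1.379 km/s.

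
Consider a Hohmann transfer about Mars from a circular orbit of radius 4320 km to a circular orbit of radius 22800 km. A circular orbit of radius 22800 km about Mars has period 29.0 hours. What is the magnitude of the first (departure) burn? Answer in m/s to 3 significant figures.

Δv₁ = 935 m/s

From Kepler's third law T² = 4π²r³/μ at r = 22800 km, T = 29.0 hours = 29.0 × 3600 s = 1.044×10^5 s: μ = 4π²r³/T² = 42930.2 km³/s².
The Hohmann ellipse has a_t = (r₁ + r₂)/2 = 13560 km.
On the circular orbit at r = 4320 km, v_c = √(μ/r) = 3.1524 km/s.
Transfer-orbit speed at the same r (vis-viva, a = a_t): v_t = √[μ(2/r − 1/a_t)] = 4.0877 km/s.
Δv₁ = |v_t − v_c| = |4.0877 − 3.1524| = 0.9353 km/s.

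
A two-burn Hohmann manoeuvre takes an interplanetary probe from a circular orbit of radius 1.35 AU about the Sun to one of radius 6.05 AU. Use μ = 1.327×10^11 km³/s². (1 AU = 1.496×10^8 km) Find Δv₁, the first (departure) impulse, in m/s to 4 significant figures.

Δv₁ = 7145 m/s

In km: r₁ = 1.35 × 1.496×10^8 = 2.0196×10^8 km; r₂ = 6.05 × 1.496×10^8 = 9.0508×10^8 km.
Semi-major axis of the transfer orbit: a_t = (2.0196×10^8 + 9.0508×10^8)/2 = 5.5352×10^8 km.
Circular speed at r = 2.0196×10^8 km: v_c = √(μ/r) = 25.633 km/s.
Vis-viva on the transfer ellipse at r = 2.0196×10^8 km gives v_t = √[μ(2/r − 1/a_t)] = 32.778 km/s.
Δv₁ = |v_t − v_c| = |32.778 − 25.633| = 7.145 km/s.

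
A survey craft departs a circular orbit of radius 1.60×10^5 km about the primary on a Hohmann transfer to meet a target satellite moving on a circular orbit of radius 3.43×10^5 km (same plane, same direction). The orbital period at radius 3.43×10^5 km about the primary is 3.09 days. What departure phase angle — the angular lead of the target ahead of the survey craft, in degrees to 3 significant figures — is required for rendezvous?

From Kepler's third law T² = 4π²r³/μ at r = 3.43×10^5 km, T = 3.09 days = 3.09 × 86400 s = 2.66976×10^5 s: μ = 4π²r³/T² = 2.23510×10^7 km³/s².
Semi-major axis of the transfer orbit: a_t = (1.600×10^5 + 3.430×10^5)/2 = 2.515×10^5 km.
Transfer time t = π√(a_t³/μ) = 83810 s.
Target angular speed ω₂ = √(μ/r₂³) = 2.353×10^-5 rad/s.
Angle swept by the target during transfer: ω₂·t = 1.972 rad = 113.0°.
The survey craft traverses 180° on the transfer ellipse, so the target must lead by 180° − 113.0° = 67.0°.

φ = 67.0°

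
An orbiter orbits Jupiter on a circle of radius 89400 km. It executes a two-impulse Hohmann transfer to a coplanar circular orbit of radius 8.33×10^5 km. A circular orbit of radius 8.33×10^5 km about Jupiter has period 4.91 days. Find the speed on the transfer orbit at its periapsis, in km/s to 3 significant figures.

v = 50.6 km/s

From Kepler's third law T² = 4π²r³/μ at r = 8.33×10^5 km, T = 4.91 days = 4.91 × 86400 s = 4.24224×10^5 s: μ = 4π²r³/T² = 1.26796×10^8 km³/s².
Semi-major axis of the transfer orbit: a_t = (89400 + 8.330×10^5)/2 = 4.612×10^5 km.
At periapsis, r = 89400 km.
Vis-viva: v = √[μ(2/r − 1/a_t)] = √[1.26796×10^8 × (2/89400 − 1/4.612×10^5)] = 50.61 km/s.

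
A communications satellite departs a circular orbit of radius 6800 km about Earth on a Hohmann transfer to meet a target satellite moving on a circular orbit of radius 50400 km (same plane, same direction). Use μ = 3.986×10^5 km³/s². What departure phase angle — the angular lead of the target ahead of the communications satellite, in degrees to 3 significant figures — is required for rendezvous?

φ = 103°

Semi-major axis of the transfer orbit: a_t = (6800 + 50400)/2 = 28600 km.
The half-period of the transfer ellipse is t = π√(a_t³/μ) = 24067 s.
The target's mean motion on its circular orbit is ω₂ = √(μ/r₂³) = 5.5799×10^-5 rad/s.
Angle swept by the target during transfer: ω₂·t = 1.3429 rad = 76.94°.
Arrival is 180° from departure on the ellipse, so φ = 180° − 76.94° = 103°.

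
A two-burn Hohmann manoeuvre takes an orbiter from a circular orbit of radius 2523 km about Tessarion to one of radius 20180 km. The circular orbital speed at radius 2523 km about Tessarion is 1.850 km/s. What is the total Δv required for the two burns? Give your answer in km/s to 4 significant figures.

From the circular-orbit relation v² = μ/r at r = 2523 km: μ = v²r = (1.850)² × 2523 = 8634.97 km³/s².
Semi-major axis of the transfer orbit: a_t = (2523 + 20180)/2 = 11351.5 km.
Circular speed at r₁: v₁ = √(μ/r₁) = √(8634.97/2523) = 1.85000 km/s.
On the transfer ellipse at r₁, vis-viva equation gives v_p = √[μ(2/r₁ − 1/a_t)] = 2.46664 km/s.
First burn Δv₁ = |v_p − v₁| = 0.61664 km/s.
Circular speed at r₂: v₂ = √(μ/r₂) = 0.65414 km/s.
Transfer-orbit speed at r₂: v_a = √[μ(2/r₂ − 1/a_t)] = 0.30839 km/s.
Second burn Δv₂ = |v₂ − v_a| = 0.34575 km/s.
Total Δv = Δv₁ + Δv₂ = 0.9624 km/s.

Δv = 0.9624 km/s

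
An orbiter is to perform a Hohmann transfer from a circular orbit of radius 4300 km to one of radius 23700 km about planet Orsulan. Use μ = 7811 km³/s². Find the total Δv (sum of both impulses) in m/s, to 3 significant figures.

Semi-major axis of the transfer orbit: a_t = (4300 + 23700)/2 = 14000 km.
Circular speed at r₁: v₁ = √(μ/r₁) = √(7811/4300) = 1.3478 km/s.
Transfer-orbit speed at r₁ (vis-viva): v_p = √[μ(2/r₁ − 1/a_t)] = 1.7536 km/s.
First burn Δv₁ = |v_p − v₁| = 0.4058 km/s.
At r₂, v₂ = √(μ/r₂) = 0.5741 km/s.
Transfer-orbit speed at r₂: v_a = √[μ(2/r₂ − 1/a_t)] = 0.3182 km/s.
Second burn Δv₂ = |v₂ − v_a| = 0.2559 km/s.
Total Δv = Δv₁ + Δv₂ = 0.6617 km/s.

Δv = 662 m/s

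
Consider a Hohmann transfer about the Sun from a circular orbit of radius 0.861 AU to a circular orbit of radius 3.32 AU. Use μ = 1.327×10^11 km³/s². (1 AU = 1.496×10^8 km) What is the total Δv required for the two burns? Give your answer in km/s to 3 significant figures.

In km: r₁ = 0.861 × 1.496×10^8 = 1.288056×10^8 km; r₂ = 3.32 × 1.496×10^8 = 4.96672×10^8 km.
Transfer-ellipse semi-major axis a_t = (r₁ + r₂)/2 = (1.288056×10^8 + 4.96672×10^8)/2 = 3.127388×10^8 km.
At r₁ the circular-orbit speed is v₁ = √(μ/r₁) = 32.097 km/s.
Transfer-orbit speed at r₁ (vis-viva): v_p = √[μ(2/r₁ − 1/a_t)] = 40.449 km/s.
First burn Δv₁ = |v_p − v₁| = 8.352 km/s.
At r₂, v₂ = √(μ/r₂) = 16.346 km/s.
Transfer-orbit speed at r₂: v_a = √[μ(2/r₂ − 1/a_t)] = 10.490 km/s.
Second burn Δv₂ = |v₂ − v_a| = 5.856 km/s.
Total Δv = Δv₁ + Δv₂ = 14.21 km/s.

Δv = 14.2 km/s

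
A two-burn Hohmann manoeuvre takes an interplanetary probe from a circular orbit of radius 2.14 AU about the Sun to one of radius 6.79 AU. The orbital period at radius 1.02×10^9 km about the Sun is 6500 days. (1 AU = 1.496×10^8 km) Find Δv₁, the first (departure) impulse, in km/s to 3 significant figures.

From Kepler's third law T² = 4π²r³/μ at r = 1.02×10^9 km, T = 6500 days = 6500 × 86400 s = 5.616×10^8 s: μ = 4π²r³/T² = 1.32833×10^11 km³/s².
In km: r₁ = 2.14 × 1.496×10^8 = 3.20144×10^8 km; r₂ = 6.79 × 1.496×10^8 = 1.015784×10^9 km.
Semi-major axis of the transfer orbit: a_t = (3.20144×10^8 + 1.015784×10^9)/2 = 6.67964×10^8 km.
Circular speed at r = 3.20144×10^8 km: v_c = √(μ/r) = 20.37 km/s.
Transfer-orbit speed at the same r (vis-viva, a = a_t): v_t = √[μ(2/r − 1/a_t)] = 25.12 km/s.
Δv₁ = |v_t − v_c| = |25.12 − 20.37| = 4.750 km/s.

Δv₁ = 4.75 km/s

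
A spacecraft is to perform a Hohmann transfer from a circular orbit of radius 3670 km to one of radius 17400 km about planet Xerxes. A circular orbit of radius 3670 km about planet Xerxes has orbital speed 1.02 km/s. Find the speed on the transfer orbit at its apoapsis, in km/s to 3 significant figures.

From the circular-orbit relation v² = μ/r at r = 3670 km: μ = v²r = (1.02)² × 3670 = 3818.27 km³/s².
Transfer-ellipse semi-major axis a_t = (r₁ + r₂)/2 = (3670 + 17400)/2 = 10535 km.
The apoapsis of the transfer ellipse is at r = 17400 km.
Applying v² = μ(2/r − 1/a_t): v = 0.2765 km/s.

v = 0.276 km/s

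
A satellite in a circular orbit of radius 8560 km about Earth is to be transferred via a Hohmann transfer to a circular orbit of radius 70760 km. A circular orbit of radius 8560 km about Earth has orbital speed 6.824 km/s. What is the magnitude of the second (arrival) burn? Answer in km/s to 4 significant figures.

Δv₂ = 1.271 km/s

From the circular-orbit relation v² = μ/r at r = 8560 km: μ = v²r = (6.824)² × 8560 = 3.98613×10^5 km³/s².
The Hohmann ellipse has a_t = (r₁ + r₂)/2 = 39660 km.
On the circular orbit at r = 70760 km, v_c = √(μ/r) = 2.3735 km/s.
Transfer-orbit speed at the same r (vis-viva, a = a_t): v_t = √[μ(2/r − 1/a_t)] = 1.1027 km/s.
Δv₂ = |v_t − v_c| = |1.1027 − 2.3735| = 1.271 km/s.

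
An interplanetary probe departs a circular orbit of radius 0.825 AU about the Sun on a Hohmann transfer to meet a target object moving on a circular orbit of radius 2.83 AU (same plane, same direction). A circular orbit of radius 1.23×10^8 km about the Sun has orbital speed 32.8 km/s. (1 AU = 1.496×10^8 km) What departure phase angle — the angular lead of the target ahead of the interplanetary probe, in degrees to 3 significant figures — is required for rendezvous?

From the circular-orbit relation v² = μ/r at r = 1.23×10^8 km: μ = v²r = (32.8)² × 1.23×10^8 = 1.32328×10^11 km³/s².
In km: r₁ = 0.825 × 1.496×10^8 = 1.2342×10^8 km; r₂ = 2.83 × 1.496×10^8 = 4.23368×10^8 km.
Semi-major axis of the transfer orbit: a_t = (1.2342×10^8 + 4.23368×10^8)/2 = 2.73394×10^8 km.
The half-period of the transfer ellipse is t = π√(a_t³/μ) = 3.904×10^7 s.
The target's mean motion on its circular orbit is ω₂ = √(μ/r₂³) = 4.176×10^-8 rad/s.
Angle swept by the target during transfer: ω₂·t = 1.6303 rad = 93.41°.
Arrival is 180° from departure on the ellipse, so φ = 180° − 93.41° = 86.6°.

φ = 86.6°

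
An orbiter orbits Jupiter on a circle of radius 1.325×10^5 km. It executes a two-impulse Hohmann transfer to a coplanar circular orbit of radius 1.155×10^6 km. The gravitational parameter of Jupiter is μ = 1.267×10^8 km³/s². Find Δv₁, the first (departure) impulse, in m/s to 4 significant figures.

Δv₁ = 10500 m/s

Transfer-ellipse semi-major axis a_t = (r₁ + r₂)/2 = (1.325×10^5 + 1.155×10^6)/2 = 6.4375×10^5 km.
Circular speed at r = 1.325×10^5 km: v_c = √(μ/r) = 30.92 km/s.
Vis-viva on the transfer ellipse at r = 1.325×10^5 km gives v_t = √[μ(2/r − 1/a_t)] = 41.42 km/s.
Δv₁ = |v_t − v_c| = |41.42 − 30.92| = 10.50 km/s.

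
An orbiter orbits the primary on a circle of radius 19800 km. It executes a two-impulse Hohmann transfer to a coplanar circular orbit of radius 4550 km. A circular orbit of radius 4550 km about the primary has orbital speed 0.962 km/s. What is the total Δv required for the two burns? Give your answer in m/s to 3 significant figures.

From the circular-orbit relation v² = μ/r at r = 4550 km: μ = v²r = (0.962)² × 4550 = 4210.77 km³/s².
Transfer-ellipse semi-major axis a_t = (r₁ + r₂)/2 = (19800 + 4550)/2 = 12175 km.
Circular speed at r₁: v₁ = √(μ/r₁) = √(4210.77/19800) = 0.46116 km/s.
Transfer-orbit speed at r₁ (vis-viva): v_a = √[μ(2/r₁ − 1/a_t)] = 0.28192 km/s.
First burn Δv₁ = |v_a − v₁| = 0.1792 km/s.
At r₂, v₂ = √(μ/r₂) = 0.96200 km/s.
Transfer-orbit speed at r₂: v_p = √[μ(2/r₂ − 1/a_t)] = 1.2268 km/s.
Second burn Δv₂ = |v₂ − v_p| = 0.2648 km/s.
Δv = Δv₁ + Δv₂ = 0.1792 + 0.2648 = 0.4440 km/s.

Δv = 444 m/s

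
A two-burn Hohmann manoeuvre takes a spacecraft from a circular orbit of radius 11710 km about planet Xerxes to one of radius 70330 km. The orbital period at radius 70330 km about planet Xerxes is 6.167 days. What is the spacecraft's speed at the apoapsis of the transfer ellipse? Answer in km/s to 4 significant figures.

v = 0.4431 km/s

From Kepler's third law T² = 4π²r³/μ at r = 70330 km, T = 6.167 days = 6.167 × 86400 s = 5.328288×10^5 s: μ = 4π²r³/T² = 48373.4 km³/s².
Transfer-ellipse semi-major axis a_t = (r₁ + r₂)/2 = (11710 + 70330)/2 = 41020 km.
At apoapsis, r = 70330 km.
Vis-viva: v = √[μ(2/r − 1/a_t)] = √[48373.4 × (2/70330 − 1/41020)] = 0.4431 km/s.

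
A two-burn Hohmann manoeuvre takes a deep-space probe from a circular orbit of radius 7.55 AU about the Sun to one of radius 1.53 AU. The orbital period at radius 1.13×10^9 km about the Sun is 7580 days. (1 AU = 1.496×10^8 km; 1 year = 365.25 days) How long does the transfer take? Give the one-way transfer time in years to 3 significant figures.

From Kepler's third law T² = 4π²r³/μ at r = 1.13×10^9 km, T = 7580 days = 7580 × 86400 s = 6.54912×10^8 s: μ = 4π²r³/T² = 1.32810×10^11 km³/s².
In km: r₁ = 7.55 × 1.496×10^8 = 1.12948×10^9 km; r₂ = 1.53 × 1.496×10^8 = 2.28888×10^8 km.
Transfer-ellipse semi-major axis a_t = (r₁ + r₂)/2 = (1.12948×10^9 + 2.28888×10^8)/2 = 6.79184×10^8 km.
Half the transfer-orbit period gives t = π√(a_t³/μ) = 1.526×10^8 s.
Converting: 1.526×10^8 s ÷ 3.15576×10^7 s/year (365.25 × 86400) = 4.84 years.

t = 4.84 years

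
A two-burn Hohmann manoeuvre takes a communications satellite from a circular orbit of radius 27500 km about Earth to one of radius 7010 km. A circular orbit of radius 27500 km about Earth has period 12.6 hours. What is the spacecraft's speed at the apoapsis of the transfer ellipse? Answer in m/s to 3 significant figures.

From Kepler's third law T² = 4π²r³/μ at r = 27500 km, T = 12.6 hours = 12.6 × 3600 s = 45360 s: μ = 4π²r³/T² = 3.99036×10^5 km³/s².
Semi-major axis of the transfer orbit: a_t = (27500 + 7010)/2 = 17255 km.
At apoapsis, r = 27500 km.
Vis-viva: v = √[μ(2/r − 1/a_t)] = √[3.99036×10^5 × (2/27500 − 1/17255)] = 2.428 km/s.

v = 2430 m/s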